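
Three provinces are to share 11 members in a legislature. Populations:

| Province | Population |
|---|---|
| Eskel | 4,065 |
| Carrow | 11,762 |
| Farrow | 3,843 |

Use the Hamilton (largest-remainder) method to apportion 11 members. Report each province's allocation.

The standard divisor is 19670/11 ≈ 1788.182.
Standard quotas: Eskel 2.2733, Carrow 6.5776, Farrow 2.1491.
Lower quotas: Eskel 2, Carrow 6, Farrow 2 (sum 10, leaving 1 seat).
Remainders in descending order: Carrow 0.5776, Eskel 0.2733, Farrow 0.1491.
Largest remainder: Carrow receives the extra seat.

Eskel 2, Carrow 7, Farrow 2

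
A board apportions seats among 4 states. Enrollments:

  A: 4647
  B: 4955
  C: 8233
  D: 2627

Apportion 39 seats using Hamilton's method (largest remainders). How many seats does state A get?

Total 20462; standard divisor 20462/39 ≈ 524.667.
Standard quotas: A 8.8571, B 9.4441, C 15.6919, D 5.0070.
Lower quotas: A 8, B 9, C 15, D 5 (sum 37, leaving 2 seats).
Remainders in descending order: A 0.8571, C 0.6919, B 0.4441, D 0.0070.
The surplus seats go to A, C.
A receives 9.

9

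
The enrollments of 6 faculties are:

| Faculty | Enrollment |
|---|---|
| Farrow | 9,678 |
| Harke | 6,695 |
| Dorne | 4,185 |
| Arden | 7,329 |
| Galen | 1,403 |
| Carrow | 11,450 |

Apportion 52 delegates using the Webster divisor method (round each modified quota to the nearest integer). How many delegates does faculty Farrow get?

12

Standard divisor 40740/52 ≈ 783.462; standard quotas: Farrow 12.353, Harke 8.545, Dorne 5.342, Arden 9.355, Galen 1.791, Carrow 14.615.
Rounding to the nearest integer gives Farrow 12, Harke 9, Dorne 5, Arden 9, Galen 2, Carrow 15 — total 52, matching the house size, so no adjustment is needed.
Farrow receives 12.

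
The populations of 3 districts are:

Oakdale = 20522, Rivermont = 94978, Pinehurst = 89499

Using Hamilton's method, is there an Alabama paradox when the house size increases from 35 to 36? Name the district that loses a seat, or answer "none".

At 35 seats: Oakdale 4, Rivermont 16, Pinehurst 15.
At 36 seats: Oakdale 3, Rivermont 17, Pinehurst 16.
Oakdale drops from 4 to 3.

Oakdale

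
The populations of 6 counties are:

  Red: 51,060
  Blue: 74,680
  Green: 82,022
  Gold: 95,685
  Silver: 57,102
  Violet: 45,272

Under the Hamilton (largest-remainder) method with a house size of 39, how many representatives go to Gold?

9

The standard divisor is 405821/39 ≈ 10405.667.
Standard quotas: Red 4.9069, Blue 7.1769, Green 7.8824, Gold 9.1955, Silver 5.4876, Violet 4.3507.
Lower quotas: Red 4, Blue 7, Green 7, Gold 9, Silver 5, Violet 4 (sum 36, leaving 3 seats).
Remainders in descending order: Red 0.9069, Green 0.8824, Silver 0.4876, Violet 0.3507, Gold 0.1955, Blue 0.1769.
Largest remainders: Red, Green, Silver receive the extra seats.
Gold receives 9.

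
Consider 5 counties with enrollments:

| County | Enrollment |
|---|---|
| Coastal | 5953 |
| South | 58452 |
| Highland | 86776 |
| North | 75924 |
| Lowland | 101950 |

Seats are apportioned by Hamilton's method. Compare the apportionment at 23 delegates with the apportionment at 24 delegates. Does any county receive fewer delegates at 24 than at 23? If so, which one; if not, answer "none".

At 23 seats: Coastal 1, South 4, Highland 6, North 5, Lowland 7.
At 24 seats: Coastal 0, South 4, Highland 6, North 6, Lowland 8.
Coastal drops from 1 to 0.

Coastal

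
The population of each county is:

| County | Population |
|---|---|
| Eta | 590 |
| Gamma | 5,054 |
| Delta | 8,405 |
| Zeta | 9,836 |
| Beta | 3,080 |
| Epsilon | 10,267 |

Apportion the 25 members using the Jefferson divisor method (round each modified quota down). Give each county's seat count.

Eta: 0, Gamma: 3, Delta: 6, Zeta: 7, Beta: 2, Epsilon: 7

Standard divisor 37232/25 ≈ 1489.28; standard quotas: Eta 0.396, Gamma 3.394, Delta 5.644, Zeta 6.605, Beta 2.068, Epsilon 6.894.
Rounding down gives 0, 3, 5, 6, 2, 6 = 22 seats, so the divisor must be adjusted.
With modified divisor 1300: modified quotas Eta 0.454, Gamma 3.888, Delta 6.465, Zeta 7.566, Beta 2.369, Epsilon 7.898.
Rounding down: Eta 0, Gamma 3, Delta 6, Zeta 7, Beta 2, Epsilon 7 (total 25).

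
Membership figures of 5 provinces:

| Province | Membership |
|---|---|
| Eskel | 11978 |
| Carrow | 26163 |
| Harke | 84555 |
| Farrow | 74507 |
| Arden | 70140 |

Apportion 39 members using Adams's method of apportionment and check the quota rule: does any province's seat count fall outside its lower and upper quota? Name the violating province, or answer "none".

Standard quotas: Eskel 1.747, Carrow 3.817, Harke 12.335, Farrow 10.869, Arden 10.232.
Adams allocation: Eskel 2, Carrow 4, Harke 12, Farrow 11, Arden 10.
Every allocation lies between the lower and upper quota.

none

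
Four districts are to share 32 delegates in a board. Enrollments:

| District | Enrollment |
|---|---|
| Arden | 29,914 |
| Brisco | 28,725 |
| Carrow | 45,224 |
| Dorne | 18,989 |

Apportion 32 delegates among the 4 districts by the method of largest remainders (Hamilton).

Arden=8; Brisco=7; Carrow=12; Dorne=5

Total 122852; standard divisor 122852/32 ≈ 3839.125.
Standard quotas: Arden 7.7919, Brisco 7.4822, Carrow 11.7798, Dorne 4.9462.
Lower quotas: Arden 7, Brisco 7, Carrow 11, Dorne 4 (sum 29, leaving 3 seats).
Remainders in descending order: Dorne 0.9462, Arden 0.7919, Carrow 0.7798, Brisco 0.4822.
The surplus seats go to Dorne, Arden, Carrow.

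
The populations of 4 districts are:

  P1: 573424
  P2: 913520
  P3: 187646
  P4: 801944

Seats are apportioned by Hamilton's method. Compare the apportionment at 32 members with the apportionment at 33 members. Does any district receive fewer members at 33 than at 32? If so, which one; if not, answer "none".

P3

At 32 seats: P1 7, P2 12, P3 3, P4 10.
At 33 seats: P1 8, P2 12, P3 2, P4 11.
P3 drops from 3 to 2.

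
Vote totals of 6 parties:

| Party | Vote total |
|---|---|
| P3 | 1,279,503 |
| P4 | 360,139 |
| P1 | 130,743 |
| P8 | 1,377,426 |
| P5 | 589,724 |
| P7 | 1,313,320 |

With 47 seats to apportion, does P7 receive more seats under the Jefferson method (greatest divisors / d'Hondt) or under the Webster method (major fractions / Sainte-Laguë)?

Jefferson

Jefferson: P3 12, P4 3, P1 1, P8 13, P5 5, P7 13.
Webster: P3 12, P4 3, P1 1, P8 13, P5 6, P7 12.
P7 gets 13 under Jefferson and 12 under Webster.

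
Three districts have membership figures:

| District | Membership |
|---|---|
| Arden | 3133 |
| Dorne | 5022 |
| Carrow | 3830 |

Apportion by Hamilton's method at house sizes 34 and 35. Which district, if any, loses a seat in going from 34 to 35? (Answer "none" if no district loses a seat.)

none

At 34 seats: Arden 9, Dorne 14, Carrow 11.
At 35 seats: Arden 9, Dorne 15, Carrow 11.
No district's allocation decreased.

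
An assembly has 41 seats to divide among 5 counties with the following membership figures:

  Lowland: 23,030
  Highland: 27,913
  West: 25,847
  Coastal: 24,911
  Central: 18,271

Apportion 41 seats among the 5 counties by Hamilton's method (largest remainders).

Total 119972; standard divisor 119972/41 ≈ 2926.146.
Standard quotas: Lowland 7.8704, Highland 9.5392, West 8.8331, Coastal 8.5132, Central 6.2440.
Lower quotas: Lowland 7, Highland 9, West 8, Coastal 8, Central 6 (sum 38, leaving 3 seats).
Remainders in descending order: Lowland 0.8704, West 0.8331, Highland 0.5392, Coastal 0.5132, Central 0.2440.
Largest remainders: Lowland, West, Highland receive the extra seats.

Lowland: 8, Highland: 10, West: 9, Coastal: 8, Central: 6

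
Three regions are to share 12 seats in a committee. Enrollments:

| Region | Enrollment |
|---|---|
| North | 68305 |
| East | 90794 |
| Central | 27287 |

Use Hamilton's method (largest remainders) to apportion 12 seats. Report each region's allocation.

North=4, East=6, Central=2

Standard divisor: 186386 ÷ 12 ≈ 15532.167.
Standard quotas: North 4.3976, East 5.8455, Central 1.7568.
Lower quotas: North 4, East 5, Central 1 (sum 10, leaving 2 seats).
Remainders in descending order: East 0.8455, Central 0.7568, North 0.3976.
The surplus seats go to East, Central.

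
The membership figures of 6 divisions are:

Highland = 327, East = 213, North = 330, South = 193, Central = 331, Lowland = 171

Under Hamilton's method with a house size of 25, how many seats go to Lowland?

The standard divisor is 1565/25 ≈ 62.6.
Standard quotas: Highland 5.224, East 3.403, North 5.272, South 3.083, Central 5.288, Lowland 2.732.
Lower quotas: Highland 5, East 3, North 5, South 3, Central 5, Lowland 2 (sum 23, leaving 2 seats).
Remainders in descending order: Lowland 0.732, East 0.403, Central 0.288, North 0.272, Highland 0.224, South 0.083.
Largest remainders: Lowland, East receive the extra seats.
Lowland receives 3.

3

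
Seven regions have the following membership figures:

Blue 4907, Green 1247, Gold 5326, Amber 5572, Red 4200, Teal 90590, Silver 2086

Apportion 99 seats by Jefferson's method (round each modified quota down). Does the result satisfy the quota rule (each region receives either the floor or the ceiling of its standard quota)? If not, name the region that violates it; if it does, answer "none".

Standard quotas: Blue 4.264, Green 1.084, Gold 4.628, Amber 4.842, Red 3.650, Teal 78.720, Silver 1.813.
Jefferson allocation: Blue 4, Green 1, Gold 4, Amber 5, Red 3, Teal 81, Silver 1.
Teal has quota 78.720 (lower 78, upper 79) but receives 81 — outside the quota interval.

Teal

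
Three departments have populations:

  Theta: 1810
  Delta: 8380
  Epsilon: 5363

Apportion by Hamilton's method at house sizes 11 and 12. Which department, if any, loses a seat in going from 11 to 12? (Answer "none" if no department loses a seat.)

none

At 11 seats: Theta 1, Delta 6, Epsilon 4.
At 12 seats: Theta 1, Delta 7, Epsilon 4.
No department's allocation decreased.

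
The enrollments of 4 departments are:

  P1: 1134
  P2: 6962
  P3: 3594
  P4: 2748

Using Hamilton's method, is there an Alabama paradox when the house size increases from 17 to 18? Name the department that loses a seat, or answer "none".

P1

At 17 seats: P1 2, P2 8, P3 4, P4 3.
At 18 seats: P1 1, P2 9, P3 5, P4 3.
P1 drops from 2 to 1.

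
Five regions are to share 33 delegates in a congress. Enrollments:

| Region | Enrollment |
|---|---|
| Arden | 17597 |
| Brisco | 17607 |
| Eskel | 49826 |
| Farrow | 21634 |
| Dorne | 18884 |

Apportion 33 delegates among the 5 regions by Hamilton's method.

Total 125548; standard divisor 125548/33 ≈ 3804.485.
Standard quotas: Arden 4.6253, Brisco 4.6280, Eskel 13.0966, Farrow 5.6864, Dorne 4.9636.
Lower quotas: Arden 4, Brisco 4, Eskel 13, Farrow 5, Dorne 4 (sum 30, leaving 3 seats).
Remainders in descending order: Dorne 0.9636, Farrow 0.6864, Brisco 0.6280, Arden 0.6253, Eskel 0.0966.
Largest remainders: Dorne, Farrow, Brisco receive the extra seats.

Arden 4; Brisco 5; Eskel 13; Farrow 6; Dorne 5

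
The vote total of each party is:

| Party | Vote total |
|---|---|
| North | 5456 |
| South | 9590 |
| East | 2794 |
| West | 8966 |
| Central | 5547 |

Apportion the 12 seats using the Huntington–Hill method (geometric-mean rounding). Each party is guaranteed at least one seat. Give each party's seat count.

With divisor 2678: modified quotas North 2.037, South 3.581, East 1.043, West 3.348, Central 2.071.
Geometric-mean thresholds: North √(2·3)=2.449, South √(3·4)=3.464, East √(1·2)=1.414, West √(3·4)=3.464, Central √(2·3)=2.449.
Each quota rounded against its threshold gives North 2, South 4, East 1, West 3, Central 2 (total 12).

North=2; South=4; East=1; West=3; Central=2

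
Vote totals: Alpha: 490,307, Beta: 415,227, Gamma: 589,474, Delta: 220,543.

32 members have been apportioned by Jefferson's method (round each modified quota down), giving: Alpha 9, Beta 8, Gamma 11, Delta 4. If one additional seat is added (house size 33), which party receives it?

Priority for the next seat is population ÷ (current seats + 1).
Priorities: Alpha 49030.700, Beta 46136.333, Gamma 49122.833, Delta 44108.600.
Highest priority: Gamma.

Gamma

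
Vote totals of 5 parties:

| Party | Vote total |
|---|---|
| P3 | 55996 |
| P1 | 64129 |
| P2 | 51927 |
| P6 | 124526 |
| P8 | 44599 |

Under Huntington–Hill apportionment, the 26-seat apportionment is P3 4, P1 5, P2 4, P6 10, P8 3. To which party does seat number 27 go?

P8

Priority for the next seat is population ÷ (√(s·(s+1))).
Priorities: P3 12521.086, P1 11708.300, P2 11611.230, P6 11873.088, P8 12874.622.
Highest priority: P8.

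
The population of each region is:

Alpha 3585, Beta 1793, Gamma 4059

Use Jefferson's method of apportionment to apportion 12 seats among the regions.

Alpha=5, Beta=2, Gamma=5

Standard divisor 9437/12 ≈ 786.417; standard quotas: Alpha 4.559, Beta 2.280, Gamma 5.161.
Rounding down gives 4, 2, 5 = 11 seats, so the divisor must be adjusted.
With modified divisor 700: modified quotas Alpha 5.121, Beta 2.561, Gamma 5.799.
Rounding down: Alpha 5, Beta 2, Gamma 5 (total 12).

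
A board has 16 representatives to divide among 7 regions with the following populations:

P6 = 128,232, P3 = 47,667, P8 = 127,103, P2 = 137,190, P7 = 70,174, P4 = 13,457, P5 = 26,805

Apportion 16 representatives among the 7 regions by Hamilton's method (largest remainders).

P6=4, P3=1, P8=4, P2=4, P7=2, P4=0, P5=1

Standard divisor: 550628 ÷ 16 ≈ 34414.25.
Standard quotas: P6 3.7261, P3 1.3851, P8 3.6933, P2 3.9864, P7 2.0391, P4 0.3910, P5 0.7789.
Lower quotas: P6 3, P3 1, P8 3, P2 3, P7 2, P4 0, P5 0 (sum 12, leaving 4 seats).
Remainders in descending order: P2 0.9864, P5 0.7789, P6 0.7261, P8 0.6933, P4 0.3910, P3 0.3851, P7 0.0391.
Largest remainders: P2, P5, P6, P8 receive the extra seats.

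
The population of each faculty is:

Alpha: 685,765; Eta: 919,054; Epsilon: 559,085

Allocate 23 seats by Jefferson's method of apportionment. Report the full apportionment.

Alpha 7; Eta 10; Epsilon 6

Standard divisor 2163904/23 ≈ 94082.783; standard quotas: Alpha 7.289, Eta 9.769, Epsilon 5.942.
Rounding down gives 7, 9, 5 = 21 seats, so the divisor must be adjusted.
With modified divisor 88800: modified quotas Alpha 7.723, Eta 10.350, Epsilon 6.296.
Rounding down: Alpha 7, Eta 10, Epsilon 6 (total 23).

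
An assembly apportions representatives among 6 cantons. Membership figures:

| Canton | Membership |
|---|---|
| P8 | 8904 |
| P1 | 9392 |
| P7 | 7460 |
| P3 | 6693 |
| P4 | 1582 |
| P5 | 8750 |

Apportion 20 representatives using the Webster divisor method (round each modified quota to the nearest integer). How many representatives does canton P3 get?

Standard divisor 42781/20 ≈ 2139.05; standard quotas: P8 4.163, P1 4.391, P7 3.488, P3 3.129, P4 0.740, P5 4.091.
Rounding to the nearest integer gives 4, 4, 3, 3, 1, 4 = 19 seats, so the divisor must be adjusted.
With modified divisor 2100: modified quotas P8 4.240, P1 4.472, P7 3.552, P3 3.187, P4 0.753, P5 4.167.
Rounding to the nearest integer: P8 4, P1 4, P7 4, P3 3, P4 1, P5 4 (total 20).
P3 receives 3.

3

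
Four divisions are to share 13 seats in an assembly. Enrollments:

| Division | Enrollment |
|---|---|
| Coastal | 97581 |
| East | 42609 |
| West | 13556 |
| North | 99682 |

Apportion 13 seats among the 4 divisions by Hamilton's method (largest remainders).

The standard divisor is 253428/13 ≈ 19494.462.
Standard quotas: Coastal 5.0056, East 2.1857, West 0.6954, North 5.1133.
Lower quotas: Coastal 5, East 2, West 0, North 5 (sum 12, leaving 1 seat).
Remainders in descending order: West 0.6954, East 0.1857, North 0.1133, Coastal 0.0056.
Largest remainder: West receives the extra seat.

Coastal 5, East 2, West 1, North 5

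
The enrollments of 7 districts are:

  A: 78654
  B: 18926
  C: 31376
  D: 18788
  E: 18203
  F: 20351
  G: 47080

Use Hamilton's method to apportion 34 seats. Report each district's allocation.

Total 233378; standard divisor 233378/34 ≈ 6864.059.
Standard quotas: A 11.4588, B 2.7573, C 4.5711, D 2.7372, E 2.6519, F 2.9649, G 6.8589.
Lower quotas: A 11, B 2, C 4, D 2, E 2, F 2, G 6 (sum 29, leaving 5 seats).
Remainders in descending order: F 0.9649, G 0.8589, B 0.7573, D 0.7372, E 0.6519, C 0.5711, A 0.4588.
Largest remainders: F, G, B, D, E receive the extra seats.

A 11, B 3, C 4, D 3, E 3, F 3, G 7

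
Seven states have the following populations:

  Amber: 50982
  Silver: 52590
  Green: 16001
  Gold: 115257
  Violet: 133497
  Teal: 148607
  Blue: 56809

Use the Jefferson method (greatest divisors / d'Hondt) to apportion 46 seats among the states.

Standard divisor 573743/46 ≈ 12472.674; standard quotas: Amber 4.087, Silver 4.216, Green 1.283, Gold 9.241, Violet 10.703, Teal 11.915, Blue 4.555.
Rounding down gives 4, 4, 1, 9, 10, 11, 4 = 43 seats, so the divisor must be adjusted.
With modified divisor 11500: modified quotas Amber 4.433, Silver 4.573, Green 1.391, Gold 10.022, Violet 11.608, Teal 12.922, Blue 4.940.
Rounding down: Amber 4, Silver 4, Green 1, Gold 10, Violet 11, Teal 12, Blue 4 (total 46).

Amber 4, Silver 4, Green 1, Gold 10, Violet 11, Teal 12, Blue 4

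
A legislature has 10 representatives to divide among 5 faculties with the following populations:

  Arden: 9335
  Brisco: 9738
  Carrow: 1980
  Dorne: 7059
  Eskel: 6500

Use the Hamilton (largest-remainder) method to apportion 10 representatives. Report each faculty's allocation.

The standard divisor is 34612/10 ≈ 3461.2.
Standard quotas: Arden 2.6970, Brisco 2.8135, Carrow 0.5721, Dorne 2.0395, Eskel 1.8780.
Lower quotas: Arden 2, Brisco 2, Carrow 0, Dorne 2, Eskel 1 (sum 7, leaving 3 seats).
Remainders in descending order: Eskel 0.8780, Brisco 0.8135, Arden 0.6970, Carrow 0.5721, Dorne 0.0395.
Largest remainders: Eskel, Brisco, Arden receive the extra seats.

Arden: 3, Brisco: 3, Carrow: 0, Dorne: 2, Eskel: 2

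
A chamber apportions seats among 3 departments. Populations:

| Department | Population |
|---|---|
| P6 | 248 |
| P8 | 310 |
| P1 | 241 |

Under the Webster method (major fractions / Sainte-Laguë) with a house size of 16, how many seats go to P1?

Standard divisor 799/16 ≈ 49.938; standard quotas: P6 4.966, P8 6.208, P1 4.826.
Rounding to the nearest integer gives P6 5, P8 6, P1 5 — total 16, matching the house size, so no adjustment is needed.
P1 receives 5.

5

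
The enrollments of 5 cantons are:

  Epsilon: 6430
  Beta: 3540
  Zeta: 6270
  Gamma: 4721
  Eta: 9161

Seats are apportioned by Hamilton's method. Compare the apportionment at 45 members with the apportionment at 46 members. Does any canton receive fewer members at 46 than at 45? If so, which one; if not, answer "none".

none

At 45 seats: Epsilon 10, Beta 5, Zeta 9, Gamma 7, Eta 14.
At 46 seats: Epsilon 10, Beta 5, Zeta 10, Gamma 7, Eta 14.
No canton's allocation decreased.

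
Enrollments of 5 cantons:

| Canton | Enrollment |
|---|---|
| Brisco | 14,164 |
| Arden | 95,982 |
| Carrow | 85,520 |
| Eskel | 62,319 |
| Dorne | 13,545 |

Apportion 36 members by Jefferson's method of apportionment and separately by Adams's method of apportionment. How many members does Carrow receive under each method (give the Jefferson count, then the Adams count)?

12 and 11

Jefferson: Brisco 2, Arden 13, Carrow 12, Eskel 8, Dorne 1.
Adams: Brisco 2, Arden 13, Carrow 11, Eskel 8, Dorne 2.
Carrow gets 12 under Jefferson and 11 under Adams.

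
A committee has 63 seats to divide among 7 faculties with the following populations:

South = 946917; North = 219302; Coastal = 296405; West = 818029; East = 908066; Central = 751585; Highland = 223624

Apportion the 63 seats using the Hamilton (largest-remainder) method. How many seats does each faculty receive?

Total 4163928; standard divisor 4163928/63 ≈ 66094.095.
Standard quotas: South 14.3268, North 3.3180, Coastal 4.4846, West 12.3767, East 13.7390, Central 11.3714, Highland 3.3834.
Lower quotas: South 14, North 3, Coastal 4, West 12, East 13, Central 11, Highland 3 (sum 60, leaving 3 seats).
Remainders in descending order: East 0.7390, Coastal 0.4846, Highland 0.3834, West 0.3767, Central 0.3714, South 0.3268, North 0.3180.
Largest remainders: East, Coastal, Highland receive the extra seats.

South=14, North=3, Coastal=5, West=12, East=14, Central=11, Highland=4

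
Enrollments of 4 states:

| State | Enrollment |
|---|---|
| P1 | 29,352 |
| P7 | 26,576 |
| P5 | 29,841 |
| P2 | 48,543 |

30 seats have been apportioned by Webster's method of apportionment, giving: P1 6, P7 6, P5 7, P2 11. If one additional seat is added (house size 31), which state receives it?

Priority for the next seat is population ÷ (current seats + 0.5).
Priorities: P1 4515.692, P7 4088.615, P5 3978.800, P2 4221.130.
Highest priority: P1.

P1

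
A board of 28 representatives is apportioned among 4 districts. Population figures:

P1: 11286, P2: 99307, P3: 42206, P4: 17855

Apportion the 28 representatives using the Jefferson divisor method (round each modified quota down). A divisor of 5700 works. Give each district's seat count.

P1 1, P2 17, P3 7, P4 3

With modified divisor 5700: modified quotas P1 1.980, P2 17.422, P3 7.405, P4 3.132.
Rounding down: P1 1, P2 17, P3 7, P4 3 (total 28).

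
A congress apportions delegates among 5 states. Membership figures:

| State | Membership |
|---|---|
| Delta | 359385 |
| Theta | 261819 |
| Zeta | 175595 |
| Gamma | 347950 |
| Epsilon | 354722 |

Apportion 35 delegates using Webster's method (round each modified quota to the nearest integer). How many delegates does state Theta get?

6

Standard divisor 1499471/35 ≈ 42842.029; standard quotas: Delta 8.389, Theta 6.111, Zeta 4.099, Gamma 8.122, Epsilon 8.280.
Rounding to the nearest integer gives 8, 6, 4, 8, 8 = 34 seats, so the divisor must be adjusted.
With modified divisor 42000: modified quotas Delta 8.557, Theta 6.234, Zeta 4.181, Gamma 8.285, Epsilon 8.446.
Rounding to the nearest integer: Delta 9, Theta 6, Zeta 4, Gamma 8, Epsilon 8 (total 35).
Theta receives 6.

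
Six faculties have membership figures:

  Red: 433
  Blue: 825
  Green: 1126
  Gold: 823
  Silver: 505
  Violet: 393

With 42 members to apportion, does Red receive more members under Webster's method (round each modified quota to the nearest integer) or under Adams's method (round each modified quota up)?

Adams

Webster: Red 4, Blue 9, Green 12, Gold 8, Silver 5, Violet 4.
Adams: Red 5, Blue 9, Green 11, Gold 8, Silver 5, Violet 4.
Red gets 4 under Webster and 5 under Adams.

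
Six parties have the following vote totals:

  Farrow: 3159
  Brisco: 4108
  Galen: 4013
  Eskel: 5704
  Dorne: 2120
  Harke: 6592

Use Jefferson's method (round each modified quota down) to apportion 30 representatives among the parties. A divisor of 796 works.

Farrow=3, Brisco=5, Galen=5, Eskel=7, Dorne=2, Harke=8

With modified divisor 796: modified quotas Farrow 3.969, Brisco 5.161, Galen 5.041, Eskel 7.166, Dorne 2.663, Harke 8.281.
Rounding down: Farrow 3, Brisco 5, Galen 5, Eskel 7, Dorne 2, Harke 8 (total 30).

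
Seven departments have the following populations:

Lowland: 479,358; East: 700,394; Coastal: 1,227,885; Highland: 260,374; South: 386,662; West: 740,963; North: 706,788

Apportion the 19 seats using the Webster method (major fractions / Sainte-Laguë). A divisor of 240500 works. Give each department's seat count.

With modified divisor 240500: modified quotas Lowland 1.993, East 2.912, Coastal 5.106, Highland 1.083, South 1.608, West 3.081, North 2.939.
Rounding to the nearest integer: Lowland 2, East 3, Coastal 5, Highland 1, South 2, West 3, North 3 (total 19).

Lowland 2, East 3, Coastal 5, Highland 1, South 2, West 3, North 3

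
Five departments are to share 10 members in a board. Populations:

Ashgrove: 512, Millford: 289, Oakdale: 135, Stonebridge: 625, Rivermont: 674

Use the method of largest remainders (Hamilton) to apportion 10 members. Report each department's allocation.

Ashgrove 2, Millford 1, Oakdale 1, Stonebridge 3, Rivermont 3

The standard divisor is 2235/10 ≈ 223.5.
Standard quotas: Ashgrove 2.291, Millford 1.293, Oakdale 0.604, Stonebridge 2.796, Rivermont 3.016.
Lower quotas: Ashgrove 2, Millford 1, Oakdale 0, Stonebridge 2, Rivermont 3 (sum 8, leaving 2 seats).
Remainders in descending order: Stonebridge 0.796, Oakdale 0.604, Millford 0.293, Ashgrove 0.291, Rivermont 0.016.
The surplus seats go to Stonebridge, Oakdale.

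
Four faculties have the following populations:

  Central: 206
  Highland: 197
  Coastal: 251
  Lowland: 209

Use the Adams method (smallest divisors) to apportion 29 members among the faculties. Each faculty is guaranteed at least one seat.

Central: 7, Highland: 7, Coastal: 8, Lowland: 7

Standard divisor 863/29 ≈ 29.759; standard quotas: Central 6.922, Highland 6.620, Coastal 8.435, Lowland 7.023.
Rounding up gives 7, 7, 9, 8 = 31 seats, so the divisor must be adjusted.
With modified divisor 32: modified quotas Central 6.438, Highland 6.156, Coastal 7.844, Lowland 6.531.
Rounding up: Central 7, Highland 7, Coastal 8, Lowland 7 (total 29).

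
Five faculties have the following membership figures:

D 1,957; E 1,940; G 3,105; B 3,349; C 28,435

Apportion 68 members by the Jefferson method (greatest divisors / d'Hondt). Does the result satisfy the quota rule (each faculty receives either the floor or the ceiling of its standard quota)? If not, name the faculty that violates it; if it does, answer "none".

C

Standard quotas: D 3.431, E 3.401, G 5.444, B 5.872, C 49.853.
Jefferson allocation: D 3, E 3, G 5, B 6, C 51.
C has quota 49.853 (lower 49, upper 50) but receives 51 — outside the quota interval.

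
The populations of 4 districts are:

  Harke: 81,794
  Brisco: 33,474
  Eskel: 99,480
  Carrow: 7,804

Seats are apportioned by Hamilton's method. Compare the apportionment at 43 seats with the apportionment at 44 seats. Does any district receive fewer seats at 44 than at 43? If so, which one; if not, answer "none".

At 43 seats: Harke 16, Brisco 6, Eskel 19, Carrow 2.
At 44 seats: Harke 16, Brisco 7, Eskel 20, Carrow 1.
Carrow drops from 2 to 1.

Carrow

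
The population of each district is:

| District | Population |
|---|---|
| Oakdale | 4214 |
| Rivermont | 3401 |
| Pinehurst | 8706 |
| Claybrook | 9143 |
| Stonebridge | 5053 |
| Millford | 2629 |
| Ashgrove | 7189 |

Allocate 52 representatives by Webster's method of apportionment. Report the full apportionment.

Standard divisor 40335/52 ≈ 775.673; standard quotas: Oakdale 5.433, Rivermont 4.385, Pinehurst 11.224, Claybrook 11.787, Stonebridge 6.514, Millford 3.389, Ashgrove 9.268.
Rounding to the nearest integer gives 5, 4, 11, 12, 7, 3, 9 = 51 seats, so the divisor must be adjusted.
With modified divisor 760: modified quotas Oakdale 5.545, Rivermont 4.475, Pinehurst 11.455, Claybrook 12.030, Stonebridge 6.649, Millford 3.459, Ashgrove 9.459.
Rounding to the nearest integer: Oakdale 6, Rivermont 4, Pinehurst 11, Claybrook 12, Stonebridge 7, Millford 3, Ashgrove 9 (total 52).

Oakdale 6, Rivermont 4, Pinehurst 11, Claybrook 12, Stonebridge 7, Millford 3, Ashgrove 9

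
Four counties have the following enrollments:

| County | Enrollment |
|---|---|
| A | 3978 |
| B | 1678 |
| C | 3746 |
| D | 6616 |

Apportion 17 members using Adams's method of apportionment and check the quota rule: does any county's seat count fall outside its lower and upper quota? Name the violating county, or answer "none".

Standard quotas: A 4.222, B 1.781, C 3.976, D 7.022.
Adams allocation: A 4, B 2, C 4, D 7.
Every allocation lies between the lower and upper quota.

none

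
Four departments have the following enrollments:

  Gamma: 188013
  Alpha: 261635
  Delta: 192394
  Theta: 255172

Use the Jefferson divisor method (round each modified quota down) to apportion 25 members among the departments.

Gamma: 5; Alpha: 8; Delta: 5; Theta: 7

Standard divisor 897214/25 ≈ 35888.56; standard quotas: Gamma 5.239, Alpha 7.290, Delta 5.361, Theta 7.110.
Rounding down gives 5, 7, 5, 7 = 24 seats, so the divisor must be adjusted.
With modified divisor 32400: modified quotas Gamma 5.803, Alpha 8.075, Delta 5.938, Theta 7.876.
Rounding down: Gamma 5, Alpha 8, Delta 5, Theta 7 (total 25).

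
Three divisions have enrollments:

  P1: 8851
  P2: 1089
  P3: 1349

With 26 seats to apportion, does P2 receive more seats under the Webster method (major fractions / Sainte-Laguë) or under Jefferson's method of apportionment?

Webster: P1 20, P2 3, P3 3.
Jefferson: P1 21, P2 2, P3 3.
P2 gets 3 under Webster and 2 under Jefferson.

Webster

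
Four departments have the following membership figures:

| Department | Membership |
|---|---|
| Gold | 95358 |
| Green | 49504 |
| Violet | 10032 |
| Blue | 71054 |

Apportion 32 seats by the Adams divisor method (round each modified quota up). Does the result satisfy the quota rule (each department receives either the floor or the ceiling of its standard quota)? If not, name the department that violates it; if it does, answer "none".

none

Standard quotas: Gold 13.505, Green 7.011, Violet 1.421, Blue 10.063.
Adams allocation: Gold 13, Green 7, Violet 2, Blue 10.
Every allocation lies between the lower and upper quota.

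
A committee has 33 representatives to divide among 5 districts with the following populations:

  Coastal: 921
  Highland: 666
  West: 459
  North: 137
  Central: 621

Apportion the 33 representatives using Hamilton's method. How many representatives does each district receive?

Coastal 11, Highland 8, West 5, North 2, Central 7

Total 2804; standard divisor 2804/33 ≈ 84.97.
Standard quotas: Coastal 10.839, Highland 7.838, West 5.402, North 1.612, Central 7.308.
Lower quotas: Coastal 10, Highland 7, West 5, North 1, Central 7 (sum 30, leaving 3 seats).
Remainders in descending order: Coastal 0.839, Highland 0.838, North 0.612, West 0.402, Central 0.308.
Largest remainders: Coastal, Highland, North receive the extra seats.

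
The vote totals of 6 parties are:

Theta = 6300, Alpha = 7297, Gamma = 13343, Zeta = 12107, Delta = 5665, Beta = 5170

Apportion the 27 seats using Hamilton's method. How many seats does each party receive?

Theta 3, Alpha 4, Gamma 7, Zeta 7, Delta 3, Beta 3

Total 49882; standard divisor 49882/27 ≈ 1847.481.
Standard quotas: Theta 3.4100, Alpha 3.9497, Gamma 7.2223, Zeta 6.5532, Delta 3.0663, Beta 2.7984.
Lower quotas: Theta 3, Alpha 3, Gamma 7, Zeta 6, Delta 3, Beta 2 (sum 24, leaving 3 seats).
Remainders in descending order: Alpha 0.9497, Beta 0.7984, Zeta 0.5532, Theta 0.4100, Gamma 0.2223, Delta 0.0663.
The surplus seats go to Alpha, Beta, Zeta.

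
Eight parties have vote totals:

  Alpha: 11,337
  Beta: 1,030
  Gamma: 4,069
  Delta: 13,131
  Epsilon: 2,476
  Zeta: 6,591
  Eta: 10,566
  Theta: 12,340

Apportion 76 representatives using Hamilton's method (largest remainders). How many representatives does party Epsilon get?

Standard divisor: 61540 ÷ 76 ≈ 809.737.
Standard quotas: Alpha 14.0008, Beta 1.2720, Gamma 5.0251, Delta 16.2164, Epsilon 3.0578, Zeta 8.1397, Eta 13.0487, Theta 15.2395.
Lower quotas: Alpha 14, Beta 1, Gamma 5, Delta 16, Epsilon 3, Zeta 8, Eta 13, Theta 15 (sum 75, leaving 1 seat).
Remainders in descending order: Beta 0.2720, Theta 0.2395, Delta 0.2164, Zeta 0.1397, Epsilon 0.0578, Eta 0.0487, Gamma 0.0251, Alpha 0.0008.
Largest remainder: Beta receives the extra seat.
Epsilon receives 3.

3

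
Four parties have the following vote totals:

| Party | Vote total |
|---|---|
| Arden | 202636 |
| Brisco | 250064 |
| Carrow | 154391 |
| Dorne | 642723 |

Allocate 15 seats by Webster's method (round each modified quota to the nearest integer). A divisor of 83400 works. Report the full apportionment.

With modified divisor 83400: modified quotas Arden 2.430, Brisco 2.998, Carrow 1.851, Dorne 7.707.
Rounding to the nearest integer: Arden 2, Brisco 3, Carrow 2, Dorne 8 (total 15).

Arden 2, Brisco 3, Carrow 2, Dorne 8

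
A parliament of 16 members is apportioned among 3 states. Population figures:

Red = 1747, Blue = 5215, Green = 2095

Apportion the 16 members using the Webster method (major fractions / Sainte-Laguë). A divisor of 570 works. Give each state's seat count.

Red=3, Blue=9, Green=4

With modified divisor 570: modified quotas Red 3.065, Blue 9.149, Green 3.675.
Rounding to the nearest integer: Red 3, Blue 9, Green 4 (total 16).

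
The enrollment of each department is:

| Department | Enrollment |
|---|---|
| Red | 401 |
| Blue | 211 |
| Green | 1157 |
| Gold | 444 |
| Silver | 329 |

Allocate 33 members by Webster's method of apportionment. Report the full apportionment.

Standard divisor 2542/33 ≈ 77.03; standard quotas: Red 5.206, Blue 2.739, Green 15.020, Gold 5.764, Silver 4.271.
Rounding to the nearest integer gives Red 5, Blue 3, Green 15, Gold 6, Silver 4 — total 33, matching the house size, so no adjustment is needed.

Red 5, Blue 3, Green 15, Gold 6, Silver 4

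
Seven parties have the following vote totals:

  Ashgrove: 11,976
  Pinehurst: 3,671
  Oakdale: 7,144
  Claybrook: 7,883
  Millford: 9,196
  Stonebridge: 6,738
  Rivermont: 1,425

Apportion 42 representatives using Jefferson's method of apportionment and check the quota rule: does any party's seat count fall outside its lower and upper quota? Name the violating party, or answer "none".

Standard quotas: Ashgrove 10.472, Pinehurst 3.210, Oakdale 6.247, Claybrook 6.893, Millford 8.041, Stonebridge 5.892, Rivermont 1.246.
Jefferson allocation: Ashgrove 11, Pinehurst 3, Oakdale 6, Claybrook 7, Millford 8, Stonebridge 6, Rivermont 1.
Every allocation lies between the lower and upper quota.

none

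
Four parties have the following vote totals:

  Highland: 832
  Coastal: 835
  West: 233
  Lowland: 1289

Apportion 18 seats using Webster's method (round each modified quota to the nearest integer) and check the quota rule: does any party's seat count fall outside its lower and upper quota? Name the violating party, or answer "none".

Standard quotas: Highland 4.696, Coastal 4.713, West 1.315, Lowland 7.276.
Webster allocation: Highland 5, Coastal 5, West 1, Lowland 7.
Every allocation lies between the lower and upper quota.

none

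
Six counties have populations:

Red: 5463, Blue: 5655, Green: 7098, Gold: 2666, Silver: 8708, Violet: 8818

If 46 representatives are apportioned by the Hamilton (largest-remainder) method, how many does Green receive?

Total 38408; standard divisor 38408/46 ≈ 834.957.
Standard quotas: Red 6.5429, Blue 6.7728, Green 8.5010, Gold 3.1930, Silver 10.4293, Violet 10.5610.
Lower quotas: Red 6, Blue 6, Green 8, Gold 3, Silver 10, Violet 10 (sum 43, leaving 3 seats).
Remainders in descending order: Blue 0.7728, Violet 0.5610, Red 0.5429, Green 0.5010, Silver 0.4293, Gold 0.1930.
The surplus seats go to Blue, Violet, Red.
Green receives 8.

8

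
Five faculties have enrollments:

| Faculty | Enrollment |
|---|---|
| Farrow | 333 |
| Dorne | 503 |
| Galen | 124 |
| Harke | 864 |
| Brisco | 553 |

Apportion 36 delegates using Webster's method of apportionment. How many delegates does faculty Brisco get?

Standard divisor 2377/36 ≈ 66.028; standard quotas: Farrow 5.043, Dorne 7.618, Galen 1.878, Harke 13.085, Brisco 8.375.
Rounding to the nearest integer gives Farrow 5, Dorne 8, Galen 2, Harke 13, Brisco 8 — total 36, matching the house size, so no adjustment is needed.
Brisco receives 8.

8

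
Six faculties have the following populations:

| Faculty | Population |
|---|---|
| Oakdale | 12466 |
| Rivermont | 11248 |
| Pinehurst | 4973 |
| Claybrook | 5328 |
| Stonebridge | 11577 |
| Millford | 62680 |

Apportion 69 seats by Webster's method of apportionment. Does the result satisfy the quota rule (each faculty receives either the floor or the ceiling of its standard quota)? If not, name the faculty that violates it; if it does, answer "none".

Millford

Standard quotas: Oakdale 7.944, Rivermont 7.168, Pinehurst 3.169, Claybrook 3.395, Stonebridge 7.378, Millford 39.945.
Webster allocation: Oakdale 8, Rivermont 7, Pinehurst 3, Claybrook 3, Stonebridge 7, Millford 41.
Millford has quota 39.945 (lower 39, upper 40) but receives 41 — outside the quota interval.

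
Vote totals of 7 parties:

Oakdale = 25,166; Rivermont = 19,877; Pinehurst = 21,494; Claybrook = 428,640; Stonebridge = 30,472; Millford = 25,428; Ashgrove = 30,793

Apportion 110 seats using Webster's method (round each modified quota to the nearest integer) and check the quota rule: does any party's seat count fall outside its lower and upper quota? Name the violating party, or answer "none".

Standard quotas: Oakdale 4.758, Rivermont 3.758, Pinehurst 4.063, Claybrook 81.033, Stonebridge 5.761, Millford 4.807, Ashgrove 5.821.
Webster allocation: Oakdale 5, Rivermont 4, Pinehurst 4, Claybrook 80, Stonebridge 6, Millford 5, Ashgrove 6.
Claybrook has quota 81.033 (lower 81, upper 82) but receives 80 — outside the quota interval.

Claybrook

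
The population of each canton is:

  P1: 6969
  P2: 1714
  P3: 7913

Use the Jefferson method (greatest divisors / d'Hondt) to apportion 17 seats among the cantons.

P1: 7; P2: 1; P3: 9

Standard divisor 16596/17 ≈ 976.235; standard quotas: P1 7.139, P2 1.756, P3 8.106.
Rounding down gives 7, 1, 8 = 16 seats, so the divisor must be adjusted.
With modified divisor 875: modified quotas P1 7.965, P2 1.959, P3 9.043.
Rounding down: P1 7, P2 1, P3 9 (total 17).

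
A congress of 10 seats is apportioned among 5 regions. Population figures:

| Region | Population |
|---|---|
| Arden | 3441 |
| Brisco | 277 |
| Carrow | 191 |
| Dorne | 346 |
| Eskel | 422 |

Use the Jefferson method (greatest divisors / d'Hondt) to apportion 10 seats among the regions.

Arden: 9, Brisco: 0, Carrow: 0, Dorne: 0, Eskel: 1

Standard divisor 4677/10 ≈ 467.7; standard quotas: Arden 7.357, Brisco 0.592, Carrow 0.408, Dorne 0.740, Eskel 0.902.
Rounding down gives 7, 0, 0, 0, 0 = 7 seats, so the divisor must be adjusted.
With modified divisor 360: modified quotas Arden 9.558, Brisco 0.769, Carrow 0.531, Dorne 0.961, Eskel 1.172.
Rounding down: Arden 9, Brisco 0, Carrow 0, Dorne 0, Eskel 1 (total 10).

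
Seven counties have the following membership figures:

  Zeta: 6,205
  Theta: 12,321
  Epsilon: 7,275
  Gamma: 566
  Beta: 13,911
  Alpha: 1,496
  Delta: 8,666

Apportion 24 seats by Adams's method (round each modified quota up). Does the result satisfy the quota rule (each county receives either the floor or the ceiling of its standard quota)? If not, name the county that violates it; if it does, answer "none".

none

Standard quotas: Zeta 2.952, Theta 5.862, Epsilon 3.462, Gamma 0.269, Beta 6.619, Alpha 0.712, Delta 4.123.
Adams allocation: Zeta 3, Theta 6, Epsilon 3, Gamma 1, Beta 6, Alpha 1, Delta 4.
Every allocation lies between the lower and upper quota.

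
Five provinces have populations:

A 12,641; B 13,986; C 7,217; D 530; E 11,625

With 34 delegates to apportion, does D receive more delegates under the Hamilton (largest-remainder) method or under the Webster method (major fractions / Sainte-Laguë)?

Hamilton: A 9, B 10, C 5, D 1, E 9.
Webster: A 9, B 11, C 5, D 0, E 9.
D gets 1 under Hamilton and 0 under Webster.

Hamilton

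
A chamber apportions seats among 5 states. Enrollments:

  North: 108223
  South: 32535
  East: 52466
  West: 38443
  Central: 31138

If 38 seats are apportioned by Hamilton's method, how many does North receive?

16

Standard divisor: 262805 ÷ 38 ≈ 6915.921.
Standard quotas: North 15.6484, South 4.7044, East 7.5863, West 5.5586, Central 4.5024.
Lower quotas: North 15, South 4, East 7, West 5, Central 4 (sum 35, leaving 3 seats).
Remainders in descending order: South 0.7044, North 0.6484, East 0.5863, West 0.5586, Central 0.5024.
Largest remainders: South, North, East receive the extra seats.
North receives 16.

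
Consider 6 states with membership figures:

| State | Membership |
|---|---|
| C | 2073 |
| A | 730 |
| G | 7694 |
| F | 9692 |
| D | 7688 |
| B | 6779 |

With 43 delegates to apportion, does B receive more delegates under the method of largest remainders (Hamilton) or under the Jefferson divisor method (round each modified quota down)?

Hamilton: C 3, A 1, G 10, F 12, D 9, B 8.
Jefferson: C 2, A 0, G 10, F 12, D 10, B 9.
B gets 8 under Hamilton and 9 under Jefferson.

Jefferson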